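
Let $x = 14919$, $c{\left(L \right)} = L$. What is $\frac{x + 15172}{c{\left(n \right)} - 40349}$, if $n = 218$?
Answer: $- \frac{30091}{40131} \approx -0.74982$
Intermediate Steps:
$\frac{x + 15172}{c{\left(n \right)} - 40349} = \frac{14919 + 15172}{218 - 40349} = \frac{30091}{-40131} = 30091 \left(- \frac{1}{40131}\right) = - \frac{30091}{40131}$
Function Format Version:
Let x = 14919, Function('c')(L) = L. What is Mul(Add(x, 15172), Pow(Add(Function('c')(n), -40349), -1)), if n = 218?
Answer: Rational(-30091, 40131) ≈ -0.74982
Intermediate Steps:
Mul(Add(x, 15172), Pow(Add(Function('c')(n), -40349), -1)) = Mul(Add(14919, 15172), Pow(Add(218, -40349), -1)) = Mul(30091, Pow(-40131, -1)) = Mul(30091, Rational(-1, 40131)) = Rational(-30091, 40131)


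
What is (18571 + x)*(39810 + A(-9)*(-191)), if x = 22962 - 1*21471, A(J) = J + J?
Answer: 867641376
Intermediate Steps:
A(J) = 2*J
x = 1491 (x = 22962 - 21471 = 1491)
(18571 + x)*(39810 + A(-9)*(-191)) = (18571 + 1491)*(39810 + (2*(-9))*(-191)) = 20062*(39810 - 18*(-191)) = 20062*(39810 + 3438) = 20062*43248 = 867641376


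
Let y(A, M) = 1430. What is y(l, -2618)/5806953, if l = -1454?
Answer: 1430/5806953 ≈ 0.00024626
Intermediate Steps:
y(l, -2618)/5806953 = 1430/5806953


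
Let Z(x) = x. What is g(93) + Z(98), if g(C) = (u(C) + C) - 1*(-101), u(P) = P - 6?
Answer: 379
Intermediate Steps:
u(P) = -6 + P
g(C) = 95 + 2*C (g(C) = ((-6 + C) + C) - 1*(-101) = (-6 + 2*C) + 101 = 95 + 2*C)
g(93) + Z(98) = (95 + 2*93) + 98 = (95 + 186) + 98 = 281 + 98 = 379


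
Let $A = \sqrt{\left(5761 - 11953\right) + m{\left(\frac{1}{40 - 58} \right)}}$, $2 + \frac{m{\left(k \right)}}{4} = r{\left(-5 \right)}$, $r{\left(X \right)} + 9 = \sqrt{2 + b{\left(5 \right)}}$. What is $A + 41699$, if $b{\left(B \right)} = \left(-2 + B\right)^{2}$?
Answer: $41699 + 2 \sqrt{-1559 + \sqrt{11}} \approx 41699.0 + 78.884 i$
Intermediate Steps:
$r{\left(X \right)} = -9 + \sqrt{11}$ ($r{\left(X \right)} = -9 + \sqrt{2 + \left(-2 + 5\right)^{2}} = -9 + \sqrt{2 + 3^{2}} = -9 + \sqrt{2 + 9} = -9 + \sqrt{11}$)
$m{\left(k \right)} = -44 + 4 \sqrt{11}$ ($m{\left(k \right)} = -8 + 4 \left(-9 + \sqrt{11}\right) = -8 - \left(36 - 4 \sqrt{11}\right) = -44 + 4 \sqrt{11}$)
$A = \sqrt{-6236 + 4 \sqrt{11}}$ ($A = \sqrt{\left(5761 - 11953\right) - \left(44 - 4 \sqrt{11}\right)} = \sqrt{-6192 - \left(44 - 4 \sqrt{11}\right)} = \sqrt{-6236 + 4 \sqrt{11}} \approx 78.884 i$)
$A + 41699 = 2 \sqrt{-1559 + \sqrt{11}} + 41699 = 41699 + 2 \sqrt{-1559 + \sqrt{11}}$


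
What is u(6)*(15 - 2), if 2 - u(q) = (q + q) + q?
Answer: -208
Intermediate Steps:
u(q) = 2 - 3*q (u(q) = 2 - ((q + q) + q) = 2 - (2*q + q) = 2 - 3*q)
u(6)*(15 - 2) = (2 - 3*6)*(15 - 2) = (2 - 18)*13 = -16*13 = -208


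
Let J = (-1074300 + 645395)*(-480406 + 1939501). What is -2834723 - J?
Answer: 625810306252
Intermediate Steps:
J = -625813140975 (J = -428905*1459095 = -625813140975)
-2834723 - J = -2834723 - 1*(-625813140975) = -2834723 + 625813140975 = 625810306252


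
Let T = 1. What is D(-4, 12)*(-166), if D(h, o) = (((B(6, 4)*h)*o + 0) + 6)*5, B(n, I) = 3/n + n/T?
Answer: 253980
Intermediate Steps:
B(n, I) = n + 3/n (B(n, I) = 3/n + n/1 = 3/n + n*1 = 3/n + n = n + 3/n)
D(h, o) = 30 + 65*h*o/2 (D(h, o) = ((((6 + 3/6)*h)*o + 0) + 6)*5 = ((((6 + 3*(⅙))*h)*o + 0) + 6)*5 = ((((6 + ½)*h)*o + 0) + 6)*5 = (((13*h/2)*o + 0) + 6)*5 = ((13*h*o/2 + 0) + 6)*5 = (13*h*o/2 + 6)*5 = (6 + 13*h*o/2)*5 = 30 + 65*h*o/2)
D(-4, 12)*(-166) = (30 + (65/2)*(-4)*12)*(-166) = (30 - 1560)*(-166) = -1530*(-166) = 253980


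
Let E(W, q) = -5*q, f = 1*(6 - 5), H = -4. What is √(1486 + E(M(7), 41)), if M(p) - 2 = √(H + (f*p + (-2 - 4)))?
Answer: √1281 ≈ 35.791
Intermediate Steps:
f = 1 (f = 1*1 = 1)
M(p) = 2 + √(-10 + p) (M(p) = 2 + √(-4 + (1*p + (-2 - 4))) = 2 + √(-4 + (p - 6)) = 2 + √(-4 + (-6 + p)) = 2 + √(-10 + p))
√(1486 + E(M(7), 41)) = √(1486 - 5*41) = √(1486 - 205) = √1281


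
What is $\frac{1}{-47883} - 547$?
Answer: $- \frac{26192002}{47883} \approx -547.0$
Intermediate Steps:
$\frac{1}{-47883} - 547 = - \frac{1}{47883} - 547 = - \frac{26192002}{47883}$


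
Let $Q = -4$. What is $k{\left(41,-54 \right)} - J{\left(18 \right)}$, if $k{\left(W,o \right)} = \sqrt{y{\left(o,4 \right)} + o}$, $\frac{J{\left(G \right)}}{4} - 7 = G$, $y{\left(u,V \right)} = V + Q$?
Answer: $-100 + 3 i \sqrt{6} \approx -100.0 + 7.3485 i$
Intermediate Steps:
$y{\left(u,V \right)} = -4 + V$ ($y{\left(u,V \right)} = V - 4 = -4 + V$)
$J{\left(G \right)} = 28 + 4 G$
$k{\left(W,o \right)} = \sqrt{o}$ ($k{\left(W,o \right)} = \sqrt{\left(-4 + 4\right) + o} = \sqrt{0 + o} = \sqrt{o}$)
$k{\left(41,-54 \right)} - J{\left(18 \right)} = \sqrt{-54} - \left(28 + 4 \cdot 18\right) = 3 i \sqrt{6} - \left(28 + 72\right) = 3 i \sqrt{6} - 100 = -100 + 3 i \sqrt{6}$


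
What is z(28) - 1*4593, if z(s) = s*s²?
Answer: 17359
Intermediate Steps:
z(s) = s³
z(28) - 1*4593 = 28³ - 1*4593 = 21952 - 4593 = 17359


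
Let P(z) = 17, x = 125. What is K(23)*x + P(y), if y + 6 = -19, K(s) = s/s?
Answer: 142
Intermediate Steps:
K(s) = 1
y = -25 (y = -6 - 19 = -25)
K(23)*x + P(y) = 1*125 + 17 = 125 + 17 = 142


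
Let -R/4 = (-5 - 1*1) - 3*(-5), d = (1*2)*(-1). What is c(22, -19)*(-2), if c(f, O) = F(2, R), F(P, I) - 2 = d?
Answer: 0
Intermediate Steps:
d = -2 (d = 2*(-1) = -2)
R = -36 (R = -4*((-5 - 1*1) - 3*(-5)) = -4*((-5 - 1) + 15) = -4*(-6 + 15) = -4*9 = -36)
F(P, I) = 0 (F(P, I) = 2 - 2 = 0)
c(f, O) = 0
c(22, -19)*(-2) = 0*(-2) = 0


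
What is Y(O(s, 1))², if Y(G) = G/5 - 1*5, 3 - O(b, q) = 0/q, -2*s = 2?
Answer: 484/25 ≈ 19.360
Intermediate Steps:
s = -1 (s = -½*2 = -1)
O(b, q) = 3 (O(b, q) = 3 - 0/q = 3 - 1*0 = 3 + 0 = 3)
Y(G) = -5 + G/5 (Y(G) = G*(⅕) - 5 = G/5 - 5 = -5 + G/5)
Y(O(s, 1))² = (-5 + (⅕)*3)² = (-5 + ⅗)² = (-22/5)² = 484/25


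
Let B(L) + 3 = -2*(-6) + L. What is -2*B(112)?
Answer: -242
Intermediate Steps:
B(L) = 9 + L (B(L) = -3 + (-2*(-6) + L) = -3 + (12 + L) = 9 + L)
-2*B(112) = -2*(9 + 112) = -2*121 = -242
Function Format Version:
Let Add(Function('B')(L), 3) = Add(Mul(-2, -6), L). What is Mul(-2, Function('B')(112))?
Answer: -242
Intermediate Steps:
Function('B')(L) = Add(9, L) (Function('B')(L) = Add(-3, Add(Mul(-2, -6), L)) = Add(-3, Add(12, L)) = Add(9, L))
Mul(-2, Function('B')(112)) = Mul(-2, Add(9, 112)) = Mul(-2, 121) = -242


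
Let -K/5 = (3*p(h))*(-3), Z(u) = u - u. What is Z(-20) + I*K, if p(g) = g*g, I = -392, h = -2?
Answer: -70560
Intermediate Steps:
p(g) = g²
Z(u) = 0
K = 180 (K = -5*3*(-2)²*(-3) = -5*3*4*(-3) = -60*(-3) = -5*(-36) = 180)
Z(-20) + I*K = 0 - 392*180 = 0 - 70560 = -70560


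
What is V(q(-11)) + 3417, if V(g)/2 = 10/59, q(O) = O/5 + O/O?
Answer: 201623/59 ≈ 3417.3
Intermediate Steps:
q(O) = 1 + O/5 (q(O) = O*(1/5) + 1 = O/5 + 1 = 1 + O/5)
V(g) = 20/59 (V(g) = 2*(10/59) = 20/59)
V(q(-11)) + 3417 = 20/59 + 3417 = 201623/59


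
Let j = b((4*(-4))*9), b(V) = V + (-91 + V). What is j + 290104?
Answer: 289725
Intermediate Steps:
b(V) = -91 + 2*V
j = -379 (j = -91 + 2*((4*(-4))*9) = -91 + 2*(-16*9) = -91 + 2*(-144) = -91 - 288 = -379)
j + 290104 = -379 + 290104 = 289725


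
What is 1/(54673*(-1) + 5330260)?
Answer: 1/5275587 ≈ 1.8955e-7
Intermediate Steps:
1/(54673*(-1) + 5330260) = 1/(-54673 + 5330260) = 1/5275587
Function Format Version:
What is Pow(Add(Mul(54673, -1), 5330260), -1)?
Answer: Rational(1, 5275587) ≈ 1.8955e-7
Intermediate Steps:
Pow(Add(Mul(54673, -1), 5330260), -1) = Pow(Add(-54673, 5330260), -1) = Pow(5275587, -1) = Rational(1, 5275587)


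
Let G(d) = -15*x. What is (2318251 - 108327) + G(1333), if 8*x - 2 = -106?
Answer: 2210119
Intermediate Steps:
x = -13 (x = 1/4 + (1/8)*(-106) = 1/4 - 53/4 = -13)
G(d) = 195 (G(d) = -15*(-13) = 195)
(2318251 - 108327) + G(1333) = (2318251 - 108327) + 195 = 2209924 + 195 = 2210119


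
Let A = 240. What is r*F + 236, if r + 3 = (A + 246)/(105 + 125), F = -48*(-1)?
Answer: 22244/115 ≈ 193.43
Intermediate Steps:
F = 48
r = -102/115 (r = -3 + (240 + 246)/(105 + 125) = -3 + 486/230 = -3 + 486*(1/230) = -3 + 243/115 = -102/115 ≈ -0.88696)
r*F + 236 = -102/115*48 + 236 = -4896/115 + 236 = 22244/115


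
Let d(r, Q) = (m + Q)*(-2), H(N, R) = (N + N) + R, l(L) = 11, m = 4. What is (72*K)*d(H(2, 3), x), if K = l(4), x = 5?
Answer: -14256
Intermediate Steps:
H(N, R) = R + 2*N (H(N, R) = 2*N + R = R + 2*N)
d(r, Q) = -8 - 2*Q (d(r, Q) = (4 + Q)*(-2) = -8 - 2*Q)
K = 11
(72*K)*d(H(2, 3), x) = (72*11)*(-8 - 2*5) = 792*(-8 - 10) = 792*(-18) = -14256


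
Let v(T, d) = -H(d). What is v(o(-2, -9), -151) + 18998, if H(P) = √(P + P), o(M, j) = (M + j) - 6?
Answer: 18998 - I*√302 ≈ 18998.0 - 17.378*I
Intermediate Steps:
o(M, j) = -6 + M + j
H(P) = √2*√P (H(P) = √(2*P) = √2*√P)
v(T, d) = -√2*√d
v(o(-2, -9), -151) + 18998 = -√2*√(-151) + 18998 = -√2*I*√151 + 18998 = -I*√302 + 18998 = 18998 - I*√302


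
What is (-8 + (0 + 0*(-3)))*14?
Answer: -112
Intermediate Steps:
(-8 + (0 + 0*(-3)))*14 = (-8 + (0 + 0))*14 = (-8 + 0)*14 = -8*14 = -112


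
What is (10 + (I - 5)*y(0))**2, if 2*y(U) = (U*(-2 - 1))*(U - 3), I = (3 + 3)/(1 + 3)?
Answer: 100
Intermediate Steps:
I = 3/2 (I = 6/4 = 6*(1/4) = 3/2 ≈ 1.5000)
y(U) = -3*U*(-3 + U)/2 (y(U) = ((U*(-2 - 1))*(U - 3))/2 = ((U*(-3))*(-3 + U))/2 = ((-3*U)*(-3 + U))/2 = (-3*U*(-3 + U))/2 = -3*U*(-3 + U)/2)
(10 + (I - 5)*y(0))**2 = (10 + (3/2 - 5)*((3/2)*0*(3 - 1*0)))**2 = (10 - 21*0*(3 + 0)/4)**2 = (10 - 21*0*3/4)**2 = (10 - 7/2*0)**2 = (10 + 0)**2 = 10**2 = 100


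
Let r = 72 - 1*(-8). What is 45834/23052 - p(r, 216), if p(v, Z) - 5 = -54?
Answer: 195897/3842 ≈ 50.988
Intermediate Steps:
r = 80 (r = 72 + 8 = 80)
p(v, Z) = -49 (p(v, Z) = 5 - 54 = -49)
45834/23052 - p(r, 216) = 45834/23052 - 1*(-49) = 45834*(1/23052) + 49 = 7639/3842 + 49 = 195897/3842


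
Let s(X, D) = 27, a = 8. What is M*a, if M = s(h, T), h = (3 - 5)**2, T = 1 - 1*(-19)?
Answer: 216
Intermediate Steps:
T = 20 (T = 1 + 19 = 20)
h = 4 (h = (-2)**2 = 4)
M = 27
M*a = 27*8 = 216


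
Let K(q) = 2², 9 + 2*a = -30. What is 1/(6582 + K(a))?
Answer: 1/6586 ≈ 0.00015184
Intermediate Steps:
a = -39/2 (a = -9/2 + (½)*(-30) = -9/2 - 15 = -39/2 ≈ -19.500)
K(q) = 4
1/(6582 + K(a)) = 1/(6582 + 4) = 1/6586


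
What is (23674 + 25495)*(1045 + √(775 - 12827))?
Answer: 51381605 + 98338*I*√3013 ≈ 5.1382e+7 + 5.3978e+6*I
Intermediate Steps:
(23674 + 25495)*(1045 + √(775 - 12827)) = 49169*(1045 + √(-12052)) = 49169*(1045 + 2*I*√3013) = 51381605 + 98338*I*√3013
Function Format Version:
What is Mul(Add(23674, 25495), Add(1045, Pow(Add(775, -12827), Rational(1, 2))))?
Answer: Add(51381605, Mul(98338, I, Pow(3013, Rational(1, 2)))) ≈ Add(5.1382e+7, Mul(5.3978e+6, I))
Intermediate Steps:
Mul(Add(23674, 25495), Add(1045, Pow(Add(775, -12827), Rational(1, 2)))) = Mul(49169, Add(1045, Pow(-12052, Rational(1, 2)))) = Mul(49169, Add(1045, Mul(2, I, Pow(3013, Rational(1, 2))))) = Add(51381605, Mul(98338, I, Pow(3013, Rational(1, 2))))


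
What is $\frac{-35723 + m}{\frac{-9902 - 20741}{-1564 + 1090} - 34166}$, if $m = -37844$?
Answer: $\frac{34870758}{16164041} \approx 2.1573$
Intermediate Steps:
$\frac{-35723 + m}{\frac{-9902 - 20741}{-1564 + 1090} - 34166} = \frac{-35723 - 37844}{\frac{-9902 - 20741}{-1564 + 1090} - 34166} = - \frac{73567}{- \frac{30643}{-474} - 34166} = - \frac{73567}{\left(-30643\right) \left(- \frac{1}{474}\right) - 34166} = - \frac{73567}{\frac{30643}{474} - 34166} = - \frac{73567}{- \frac{16164041}{474}} = \left(-73567\right) \left(- \frac{474}{16164041}\right) = \frac{34870758}{16164041}$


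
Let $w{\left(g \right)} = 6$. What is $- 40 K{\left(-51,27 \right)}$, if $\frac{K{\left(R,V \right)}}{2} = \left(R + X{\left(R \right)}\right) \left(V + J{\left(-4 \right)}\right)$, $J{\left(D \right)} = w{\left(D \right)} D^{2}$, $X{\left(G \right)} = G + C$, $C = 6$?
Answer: $944640$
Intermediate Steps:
$X{\left(G \right)} = 6 + G$ ($X{\left(G \right)} = G + 6 = 6 + G$)
$J{\left(D \right)} = 6 D^{2}$
$K{\left(R,V \right)} = 2 \left(6 + 2 R\right) \left(96 + V\right)$ ($K{\left(R,V \right)} = 2 \left(R + \left(6 + R\right)\right) \left(V + 6 \left(-4\right)^{2}\right) = 2 \left(6 + 2 R\right) \left(V + 6 \cdot 16\right) = 2 \left(6 + 2 R\right) \left(V + 96\right) = 2 \left(6 + 2 R\right) \left(96 + V\right)$)
$- 40 K{\left(-51,27 \right)} = - 40 \left(1152 + 12 \cdot 27 + 384 \left(-51\right) + 4 \left(-51\right) 27\right) = - 40 \left(1152 + 324 - 19584 - 5508\right) = \left(-40\right) \left(-23616\right) = 944640$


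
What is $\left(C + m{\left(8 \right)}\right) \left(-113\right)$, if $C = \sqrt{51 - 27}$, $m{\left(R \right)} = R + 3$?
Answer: $-1243 - 226 \sqrt{6} \approx -1796.6$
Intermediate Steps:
$m{\left(R \right)} = 3 + R$
$C = 2 \sqrt{6}$ ($C = \sqrt{24} = 2 \sqrt{6} \approx 4.899$)
$\left(C + m{\left(8 \right)}\right) \left(-113\right) = \left(2 \sqrt{6} + \left(3 + 8\right)\right) \left(-113\right) = \left(2 \sqrt{6} + 11\right) \left(-113\right) = \left(11 + 2 \sqrt{6}\right) \left(-113\right) = -1243 - 226 \sqrt{6}$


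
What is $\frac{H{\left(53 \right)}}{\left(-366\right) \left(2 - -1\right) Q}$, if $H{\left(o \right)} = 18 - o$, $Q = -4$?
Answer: $- \frac{35}{4392} \approx -0.007969$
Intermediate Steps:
$\frac{H{\left(53 \right)}}{\left(-366\right) \left(2 - -1\right) Q} = \frac{18 - 53}{\left(-366\right) \left(2 - -1\right) \left(-4\right)} = \frac{18 - 53}{\left(-366\right) \left(2 + 1\right) \left(-4\right)} = - \frac{35}{\left(-366\right) 3 \left(-4\right)} = - \frac{35}{\left(-366\right) \left(-12\right)} = - \frac{35}{4392}$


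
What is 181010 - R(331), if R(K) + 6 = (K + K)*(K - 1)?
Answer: -37444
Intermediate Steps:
R(K) = -6 + 2*K*(-1 + K) (R(K) = -6 + (K + K)*(K - 1) = -6 + (2*K)*(-1 + K) = -6 + 2*K*(-1 + K))
181010 - R(331) = 181010 - (-6 - 2*331 + 2*331²) = 181010 - (-6 - 662 + 2*109561) = 181010 - (-6 - 662 + 219122) = 181010 - 1*218454 = 181010 - 218454 = -37444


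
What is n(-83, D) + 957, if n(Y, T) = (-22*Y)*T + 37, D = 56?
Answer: 103250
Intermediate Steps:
n(Y, T) = 37 - 22*T*Y (n(Y, T) = -22*T*Y + 37 = 37 - 22*T*Y)
n(-83, D) + 957 = (37 - 22*56*(-83)) + 957 = (37 + 102256) + 957 = 102293 + 957 = 103250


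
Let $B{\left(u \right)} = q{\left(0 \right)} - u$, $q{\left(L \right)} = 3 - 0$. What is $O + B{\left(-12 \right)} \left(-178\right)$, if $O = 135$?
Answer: $-2535$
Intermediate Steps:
$q{\left(L \right)} = 3$ ($q{\left(L \right)} = 3 + 0 = 3$)
$B{\left(u \right)} = 3 - u$
$O + B{\left(-12 \right)} \left(-178\right) = 135 + \left(3 - -12\right) \left(-178\right) = 135 + \left(3 + 12\right) \left(-178\right) = 135 + 15 \left(-178\right) = 135 - 2670 = -2535$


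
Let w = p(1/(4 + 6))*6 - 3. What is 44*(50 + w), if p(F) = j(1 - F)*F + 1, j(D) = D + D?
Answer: 59488/25 ≈ 2379.5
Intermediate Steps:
j(D) = 2*D
p(F) = 1 + F*(2 - 2*F) (p(F) = (2*(1 - F))*F + 1 = (2 - 2*F)*F + 1 = F*(2 - 2*F) + 1 = 1 + F*(2 - 2*F))
w = 102/25 (w = (1 - 2*(-1 + 1/(4 + 6))/(4 + 6))*6 - 3 = (1 - 2*(-1 + 1/10)/10)*6 - 3 = (1 - 2*⅒*(-1 + ⅒))*6 - 3 = (1 - 2*⅒*(-9/10))*6 - 3 = (1 + 9/50)*6 - 3 = (59/50)*6 - 3 = 177/25 - 3 = 102/25 ≈ 4.0800)
44*(50 + w) = 44*(50 + 102/25) = 44*(1352/25) = 59488/25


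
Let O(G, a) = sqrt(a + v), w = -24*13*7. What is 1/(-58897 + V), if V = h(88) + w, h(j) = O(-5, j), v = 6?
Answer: -61081/3730888467 - sqrt(94)/3730888467 ≈ -1.6374e-5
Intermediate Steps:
w = -2184 (w = -312*7 = -2184)
O(G, a) = sqrt(6 + a) (O(G, a) = sqrt(a + 6) = sqrt(6 + a))
h(j) = sqrt(6 + j)
V = -2184 + sqrt(94) (V = sqrt(6 + 88) - 2184 = sqrt(94) - 2184 = -2184 + sqrt(94) ≈ -2174.3)
1/(-58897 + V) = 1/(-58897 + (-2184 + sqrt(94))) = 1/(-61081 + sqrt(94))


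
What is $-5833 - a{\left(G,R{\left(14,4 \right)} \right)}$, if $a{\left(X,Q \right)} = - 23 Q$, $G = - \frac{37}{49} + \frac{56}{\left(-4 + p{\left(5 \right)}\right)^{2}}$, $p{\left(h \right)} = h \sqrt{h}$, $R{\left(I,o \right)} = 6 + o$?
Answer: $-5603$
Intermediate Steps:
$p{\left(h \right)} = h^{\frac{3}{2}}$
$G = - \frac{37}{49} + \frac{56}{\left(-4 + 5 \sqrt{5}\right)^{2}}$ ($G = - \frac{37}{49} + \frac{56}{\left(-4 + 5^{\frac{3}{2}}\right)^{2}} = \left(-37\right) \frac{1}{49} + \frac{56}{\left(-4 + 5 \sqrt{5}\right)^{2}} = - \frac{37}{49} + \frac{56}{\left(-4 + 5 \sqrt{5}\right)^{2}} \approx 0.33107$)
$-5833 - a{\left(G,R{\left(14,4 \right)} \right)} = -5833 - - 23 \left(6 + 4\right) = -5833 - \left(-23\right) 10 = -5833 - -230 = -5833 + 230 = -5603$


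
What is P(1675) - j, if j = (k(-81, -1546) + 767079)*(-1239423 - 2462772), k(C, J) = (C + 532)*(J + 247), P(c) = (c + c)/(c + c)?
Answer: 670948799851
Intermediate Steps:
P(c) = 1 (P(c) = (2*c)/((2*c)) = (2*c)*(1/(2*c)) = 1)
k(C, J) = (247 + J)*(532 + C) (k(C, J) = (532 + C)*(247 + J) = (247 + J)*(532 + C))
j = -670948799850 (j = ((131404 + 247*(-81) + 532*(-1546) - 81*(-1546)) + 767079)*(-1239423 - 2462772) = ((131404 - 20007 - 822472 + 125226) + 767079)*(-3702195) = (-585849 + 767079)*(-3702195) = 181230*(-3702195) = -670948799850)
P(1675) - j = 1 - 1*(-670948799850) = 1 + 670948799850 = 670948799851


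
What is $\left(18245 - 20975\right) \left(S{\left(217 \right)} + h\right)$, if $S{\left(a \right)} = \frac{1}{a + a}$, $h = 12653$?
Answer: $- \frac{1070823585}{31} \approx -3.4543 \cdot 10^{7}$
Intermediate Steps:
$S{\left(a \right)} = \frac{1}{2 a}$
$\left(18245 - 20975\right) \left(S{\left(217 \right)} + h\right) = \left(18245 - 20975\right) \left(\frac{1}{2 \cdot 217} + 12653\right) = - 2730 \left(\frac{1}{2} \cdot \frac{1}{217} + 12653\right) = - 2730 \left(\frac{1}{434} + 12653\right) = \left(-2730\right) \frac{5491403}{434} = - \frac{1070823585}{31}$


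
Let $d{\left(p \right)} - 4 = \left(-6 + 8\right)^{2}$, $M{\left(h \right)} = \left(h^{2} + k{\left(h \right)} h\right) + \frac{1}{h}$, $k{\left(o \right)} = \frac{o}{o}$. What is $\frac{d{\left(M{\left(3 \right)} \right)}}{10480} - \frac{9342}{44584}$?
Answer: $- \frac{3048359}{14601260} \approx -0.20877$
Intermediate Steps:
$k{\left(o \right)} = 1$
$M{\left(h \right)} = h + \frac{1}{h} + h^{2}$ ($M{\left(h \right)} = \left(h^{2} + 1 h\right) + \frac{1}{h} = \left(h^{2} + h\right) + \frac{1}{h} = \left(h + h^{2}\right) + \frac{1}{h} = h + \frac{1}{h} + h^{2}$)
$d{\left(p \right)} = 8$ ($d{\left(p \right)} = 4 + \left(-6 + 8\right)^{2} = 4 + 2^{2} = 4 + 4 = 8$)
$\frac{d{\left(M{\left(3 \right)} \right)}}{10480} - \frac{9342}{44584} = \frac{8}{10480} - \frac{9342}{44584} = 8 \cdot \frac{1}{10480} - \frac{4671}{22292} = \frac{1}{1310} - \frac{4671}{22292} = - \frac{3048359}{14601260}$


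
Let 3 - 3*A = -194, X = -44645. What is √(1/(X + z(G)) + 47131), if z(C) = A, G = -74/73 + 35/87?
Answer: 65*√199521448654/133738 ≈ 217.10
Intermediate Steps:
A = 197/3 (A = 1 - ⅓*(-194) = 1 + 194/3 = 197/3 ≈ 65.667)
G = -3883/6351 (G = -74*1/73 + 35*(1/87) = -74/73 + 35/87 = -3883/6351 ≈ -0.61140)
z(C) = 197/3
√(1/(X + z(G)) + 47131) = √(1/(-44645 + 197/3) + 47131) = √(1/(-133738/3) + 47131) = √(-3/133738 + 47131) = √(6303205675/133738) = 65*√199521448654/133738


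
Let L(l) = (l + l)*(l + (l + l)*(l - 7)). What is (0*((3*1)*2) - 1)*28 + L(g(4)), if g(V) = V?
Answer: -188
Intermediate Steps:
L(l) = 2*l*(l + 2*l*(-7 + l)) (L(l) = (2*l)*(l + (2*l)*(-7 + l)) = (2*l)*(l + 2*l*(-7 + l)) = 2*l*(l + 2*l*(-7 + l)))
(0*((3*1)*2) - 1)*28 + L(g(4)) = (0*((3*1)*2) - 1)*28 + 4²*(-26 + 4*4) = (0*(3*2) - 1)*28 + 16*(-26 + 16) = (0*6 - 1)*28 + 16*(-10) = (0 - 1)*28 - 160 = -1*28 - 160 = -28 - 160 = -188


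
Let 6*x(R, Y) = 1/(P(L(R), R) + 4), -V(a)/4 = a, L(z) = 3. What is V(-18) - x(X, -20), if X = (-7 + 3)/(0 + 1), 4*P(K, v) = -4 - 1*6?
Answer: 647/9 ≈ 71.889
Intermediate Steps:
P(K, v) = -5/2 (P(K, v) = (-4 - 1*6)/4 = (-4 - 6)/4 = (¼)*(-10) = -5/2)
V(a) = -4*a
X = -4 (X = -4/1 = -4*1 = -4)
x(R, Y) = ⅑ (x(R, Y) = 1/(6*(-5/2 + 4)) = 1/(6*(3/2)) = (⅙)*(⅔) = ⅑)
V(-18) - x(X, -20) = -4*(-18) - 1*⅑ = 72 - ⅑ = 647/9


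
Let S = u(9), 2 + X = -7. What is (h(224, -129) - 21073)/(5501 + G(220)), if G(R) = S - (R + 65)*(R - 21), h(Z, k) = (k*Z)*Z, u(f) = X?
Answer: 6493777/51223 ≈ 126.77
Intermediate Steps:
X = -9 (X = -2 - 7 = -9)
u(f) = -9
S = -9
h(Z, k) = k*Z**2 (h(Z, k) = (Z*k)*Z = k*Z**2)
G(R) = -9 - (-21 + R)*(65 + R) (G(R) = -9 - (R + 65)*(R - 21) = -9 - (65 + R)*(-21 + R) = -9 - (-21 + R)*(65 + R))
(h(224, -129) - 21073)/(5501 + G(220)) = (-129*224**2 - 21073)/(5501 + (1356 - 1*220**2 - 44*220)) = (-129*50176 - 21073)/(5501 + (1356 - 1*48400 - 9680)) = (-6472704 - 21073)/(5501 + (1356 - 48400 - 9680)) = -6493777/(5501 - 56724) = -6493777/(-51223) = -6493777*(-1/51223) = 6493777/51223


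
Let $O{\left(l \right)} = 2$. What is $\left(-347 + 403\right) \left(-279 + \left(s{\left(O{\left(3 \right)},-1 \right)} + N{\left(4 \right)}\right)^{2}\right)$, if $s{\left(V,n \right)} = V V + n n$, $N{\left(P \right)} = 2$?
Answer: $-12880$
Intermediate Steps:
$s{\left(V,n \right)} = V^{2} + n^{2}$
$\left(-347 + 403\right) \left(-279 + \left(s{\left(O{\left(3 \right)},-1 \right)} + N{\left(4 \right)}\right)^{2}\right) = \left(-347 + 403\right) \left(-279 + \left(\left(2^{2} + \left(-1\right)^{2}\right) + 2\right)^{2}\right) = 56 \left(-279 + \left(\left(4 + 1\right) + 2\right)^{2}\right) = 56 \left(-279 + \left(5 + 2\right)^{2}\right) = 56 \left(-279 + 7^{2}\right) = 56 \left(-279 + 49\right) = 56 \left(-230\right) = -12880$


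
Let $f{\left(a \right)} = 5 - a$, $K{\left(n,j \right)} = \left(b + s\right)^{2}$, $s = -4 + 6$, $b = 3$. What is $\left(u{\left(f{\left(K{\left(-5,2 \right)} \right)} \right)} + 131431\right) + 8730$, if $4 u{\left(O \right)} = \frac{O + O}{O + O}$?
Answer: $\frac{560645}{4} \approx 1.4016 \cdot 10^{5}$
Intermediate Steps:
$s = 2$
$K{\left(n,j \right)} = 25$ ($K{\left(n,j \right)} = \left(3 + 2\right)^{2} = 5^{2} = 25$)
$u{\left(O \right)} = \frac{1}{4}$ ($u{\left(O \right)} = \frac{\left(O + O\right) \frac{1}{O + O}}{4} = \frac{2 O \frac{1}{2 O}}{4} = \frac{1}{4} \cdot 1 = \frac{1}{4}$)
$\left(u{\left(f{\left(K{\left(-5,2 \right)} \right)} \right)} + 131431\right) + 8730 = \left(\frac{1}{4} + 131431\right) + 8730 = \frac{525725}{4} + 8730 = \frac{560645}{4}$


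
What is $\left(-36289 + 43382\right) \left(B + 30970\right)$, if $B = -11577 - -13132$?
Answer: $230699825$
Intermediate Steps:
$B = 1555$ ($B = -11577 + 13132 = 1555$)
$\left(-36289 + 43382\right) \left(B + 30970\right) = \left(-36289 + 43382\right) \left(1555 + 30970\right) = 7093 \cdot 32525 = 230699825$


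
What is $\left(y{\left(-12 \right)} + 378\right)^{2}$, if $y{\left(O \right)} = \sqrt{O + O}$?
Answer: $142860 + 1512 i \sqrt{6} \approx 1.4286 \cdot 10^{5} + 3703.6 i$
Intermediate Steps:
$y{\left(O \right)} = \sqrt{2} \sqrt{O}$ ($y{\left(O \right)} = \sqrt{2 O} = \sqrt{2} \sqrt{O}$)
$\left(y{\left(-12 \right)} + 378\right)^{2} = \left(\sqrt{2} \sqrt{-12} + 378\right)^{2} = \left(\sqrt{2} \cdot 2 i \sqrt{3} + 378\right)^{2} = \left(2 i \sqrt{6} + 378\right)^{2} = \left(378 + 2 i \sqrt{6}\right)^{2}$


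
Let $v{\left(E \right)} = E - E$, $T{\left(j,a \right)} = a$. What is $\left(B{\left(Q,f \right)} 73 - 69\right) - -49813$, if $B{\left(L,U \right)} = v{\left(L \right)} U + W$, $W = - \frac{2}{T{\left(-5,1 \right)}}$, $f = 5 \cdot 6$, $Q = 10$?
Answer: $49598$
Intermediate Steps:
$v{\left(E \right)} = 0$
$f = 30$
$W = -2$ ($W = - \frac{2}{1} = \left(-2\right) 1 = -2$)
$B{\left(L,U \right)} = -2$ ($B{\left(L,U \right)} = 0 U - 2 = 0 - 2 = -2$)
$\left(B{\left(Q,f \right)} 73 - 69\right) - -49813 = \left(\left(-2\right) 73 - 69\right) - -49813 = \left(-146 - 69\right) + 49813 = -215 + 49813 = 49598$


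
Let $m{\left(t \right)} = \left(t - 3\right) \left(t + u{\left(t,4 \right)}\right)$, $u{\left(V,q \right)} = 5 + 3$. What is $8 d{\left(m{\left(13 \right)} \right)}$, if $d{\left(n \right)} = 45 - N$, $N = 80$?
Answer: $-280$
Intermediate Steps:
$u{\left(V,q \right)} = 8$
$m{\left(t \right)} = \left(-3 + t\right) \left(8 + t\right)$ ($m{\left(t \right)} = \left(t - 3\right) \left(t + 8\right) = \left(-3 + t\right) \left(8 + t\right)$)
$d{\left(n \right)} = -35$ ($d{\left(n \right)} = 45 - 80 = -35$)
$8 d{\left(m{\left(13 \right)} \right)} = 8 \left(-35\right) = -280$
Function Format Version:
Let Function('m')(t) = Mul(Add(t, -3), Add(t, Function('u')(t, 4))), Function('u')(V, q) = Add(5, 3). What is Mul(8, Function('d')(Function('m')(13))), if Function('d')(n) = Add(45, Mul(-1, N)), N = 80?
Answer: -280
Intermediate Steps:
Function('u')(V, q) = 8
Function('m')(t) = Mul(Add(-3, t), Add(8, t)) (Function('m')(t) = Mul(Add(t, -3), Add(t, 8)) = Mul(Add(-3, t), Add(8, t)))
Function('d')(n) = -35 (Function('d')(n) = Add(45, Mul(-1, 80)) = Add(45, -80) = -35)
Mul(8, Function('d')(Function('m')(13))) = Mul(8, -35) = -280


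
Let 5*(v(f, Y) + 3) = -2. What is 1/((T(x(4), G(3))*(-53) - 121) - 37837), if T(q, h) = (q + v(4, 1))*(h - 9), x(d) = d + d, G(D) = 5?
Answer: -5/184914 ≈ -2.7040e-5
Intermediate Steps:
v(f, Y) = -17/5 (v(f, Y) = -3 + (⅕)*(-2) = -3 - ⅖ = -17/5)
x(d) = 2*d
T(q, h) = (-9 + h)*(-17/5 + q) (T(q, h) = (q - 17/5)*(h - 9) = (-17/5 + q)*(-9 + h) = (-9 + h)*(-17/5 + q))
1/((T(x(4), G(3))*(-53) - 121) - 37837) = 1/(((153/5 - 18*4 - 17/5*5 + 5*(2*4))*(-53) - 121) - 37837) = 1/(((153/5 - 9*8 - 17 + 5*8)*(-53) - 121) - 37837) = 1/(((153/5 - 72 - 17 + 40)*(-53) - 121) - 37837) = 1/((-92/5*(-53) - 121) - 37837) = 1/((4876/5 - 121) - 37837) = 1/(4271/5 - 37837) = 1/(-184914/5) = -5/184914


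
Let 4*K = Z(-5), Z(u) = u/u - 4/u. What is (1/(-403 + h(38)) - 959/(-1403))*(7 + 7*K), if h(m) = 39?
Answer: 10082517/1459120 ≈ 6.9100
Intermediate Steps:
Z(u) = 1 - 4/u
K = 9/20 (K = ((-4 - 5)/(-5))/4 = (-⅕*(-9))/4 = (¼)*(9/5) = 9/20 ≈ 0.45000)
(1/(-403 + h(38)) - 959/(-1403))*(7 + 7*K) = (1/(-403 + 39) - 959/(-1403))*(7 + 7*(9/20)) = (1/(-364) - 959*(-1/1403))*(7 + 63/20) = (-1/364 + 959/1403)*(203/20) = (347673/510692)*(203/20) = 10082517/1459120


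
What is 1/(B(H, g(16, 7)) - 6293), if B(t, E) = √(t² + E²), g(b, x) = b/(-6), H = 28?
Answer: -56637/356409521 - 12*√445/356409521 ≈ -0.00015962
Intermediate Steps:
g(b, x) = -b/6 (g(b, x) = b*(-⅙) = -b/6)
B(t, E) = √(E² + t²)
1/(B(H, g(16, 7)) - 6293) = 1/(√((-⅙*16)² + 28²) - 6293) = 1/(√((-8/3)² + 784) - 6293) = 1/(√(64/9 + 784) - 6293) = 1/(√(7120/9) - 6293) = 1/(4*√445/3 - 6293) = 1/(-6293 + 4*√445/3)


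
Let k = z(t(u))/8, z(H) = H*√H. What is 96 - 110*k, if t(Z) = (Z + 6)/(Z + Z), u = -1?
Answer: 96 + 275*I*√10/16 ≈ 96.0 + 54.352*I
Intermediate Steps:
t(Z) = (6 + Z)/(2*Z) (t(Z) = (6 + Z)/((2*Z)) = (6 + Z)*(1/(2*Z)) = (6 + Z)/(2*Z))
z(H) = H^(3/2)
k = -5*I*√10/32 (k = ((½)*(6 - 1)/(-1))^(3/2)/8 = ((½)*(-1)*5)^(3/2)*(⅛) = (-5/2)^(3/2)*(⅛) = -5*I*√10/4*(⅛) = -5*I*√10/32 ≈ -0.49411*I)
96 - 110*k = 96 - (-275)*I*√10/16 = 96 + 275*I*√10/16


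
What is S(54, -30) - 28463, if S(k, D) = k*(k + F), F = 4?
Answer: -25331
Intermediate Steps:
S(k, D) = k*(4 + k) (S(k, D) = k*(k + 4) = k*(4 + k))
S(54, -30) - 28463 = 54*(4 + 54) - 28463 = 54*58 - 28463 = 3132 - 28463 = -25331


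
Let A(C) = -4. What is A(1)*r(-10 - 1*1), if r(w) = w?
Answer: 44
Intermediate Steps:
A(1)*r(-10 - 1*1) = -4*(-10 - 1*1) = -4*(-10 - 1) = -4*(-11) = 44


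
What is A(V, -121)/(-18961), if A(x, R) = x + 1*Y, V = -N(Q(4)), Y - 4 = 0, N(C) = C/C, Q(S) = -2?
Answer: -3/18961 ≈ -0.00015822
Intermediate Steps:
N(C) = 1
Y = 4 (Y = 4 + 0 = 4)
V = -1 (V = -1*1 = -1)
A(x, R) = 4 + x (A(x, R) = x + 1*4 = x + 4 = 4 + x)
A(V, -121)/(-18961) = (4 - 1)/(-18961) = 3*(-1/18961) = -3/18961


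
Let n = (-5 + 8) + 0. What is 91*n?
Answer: 273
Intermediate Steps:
n = 3 (n = 3 + 0 = 3)
91*n = 91*3 = 273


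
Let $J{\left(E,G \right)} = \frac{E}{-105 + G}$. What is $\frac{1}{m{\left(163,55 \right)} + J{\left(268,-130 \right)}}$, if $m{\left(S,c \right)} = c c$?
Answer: $\frac{235}{710607} \approx 0.0003307$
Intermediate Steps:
$m{\left(S,c \right)} = c^{2}$
$\frac{1}{m{\left(163,55 \right)} + J{\left(268,-130 \right)}} = \frac{1}{55^{2} + \frac{268}{-105 - 130}} = \frac{1}{3025 + \frac{268}{-235}} = \frac{1}{3025 + 268 \left(- \frac{1}{235}\right)} = \frac{1}{3025 - \frac{268}{235}} = \frac{1}{\frac{710607}{235}} = \frac{235}{710607}$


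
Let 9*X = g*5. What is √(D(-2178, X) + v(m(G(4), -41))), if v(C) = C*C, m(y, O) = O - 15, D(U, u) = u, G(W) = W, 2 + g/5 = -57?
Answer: √26749/3 ≈ 54.517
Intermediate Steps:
g = -295 (g = -10 + 5*(-57) = -10 - 285 = -295)
X = -1475/9 (X = (-295*5)/9 = (⅑)*(-1475) = -1475/9 ≈ -163.89)
m(y, O) = -15 + O
v(C) = C²
√(D(-2178, X) + v(m(G(4), -41))) = √(-1475/9 + (-15 - 41)²) = √(-1475/9 + (-56)²) = √(-1475/9 + 3136) = √(26749/9) = √26749/3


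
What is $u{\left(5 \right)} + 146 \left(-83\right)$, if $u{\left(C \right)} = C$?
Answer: $-12113$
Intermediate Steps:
$u{\left(5 \right)} + 146 \left(-83\right) = 5 + 146 \left(-83\right) = 5 - 12118 = -12113$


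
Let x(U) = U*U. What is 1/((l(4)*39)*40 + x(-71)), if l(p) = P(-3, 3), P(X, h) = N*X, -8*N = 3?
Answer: 1/6796 ≈ 0.00014715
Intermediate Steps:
N = -3/8 (N = -1/8*3 = -3/8 ≈ -0.37500)
P(X, h) = -3*X/8
l(p) = 9/8 (l(p) = -3/8*(-3) = 9/8)
x(U) = U**2
1/((l(4)*39)*40 + x(-71)) = 1/(((9/8)*39)*40 + (-71)**2) = 1/((351/8)*40 + 5041) = 1/(1755 + 5041) = 1/6796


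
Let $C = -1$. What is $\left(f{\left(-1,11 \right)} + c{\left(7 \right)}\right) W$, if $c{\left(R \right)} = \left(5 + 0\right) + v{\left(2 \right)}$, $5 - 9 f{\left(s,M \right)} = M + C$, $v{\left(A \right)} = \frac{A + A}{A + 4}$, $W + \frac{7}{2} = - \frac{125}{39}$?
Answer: $- \frac{12029}{351} \approx -34.271$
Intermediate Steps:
$W = - \frac{523}{78}$ ($W = - \frac{7}{2} - \frac{125}{39} = - \frac{523}{78} \approx -6.7051$)
$v{\left(A \right)} = \frac{2 A}{4 + A}$
$f{\left(s,M \right)} = \frac{2}{3} - \frac{M}{9}$ ($f{\left(s,M \right)} = \frac{5}{9} - \frac{M - 1}{9} = \frac{5}{9} - \frac{-1 + M}{9} = \frac{5}{9} - \left(- \frac{1}{9} + \frac{M}{9}\right) = \frac{2}{3} - \frac{M}{9}$)
$c{\left(R \right)} = \frac{17}{3}$ ($c{\left(R \right)} = \left(5 + 0\right) + 2 \cdot 2 \frac{1}{4 + 2} = 5 + 2 \cdot 2 \cdot \frac{1}{6} = 5 + \frac{2}{3} = \frac{17}{3}$)
$\left(f{\left(-1,11 \right)} + c{\left(7 \right)}\right) W = \left(\left(\frac{2}{3} - \frac{11}{9}\right) + \frac{17}{3}\right) \left(- \frac{523}{78}\right) = \left(- \frac{5}{9} + \frac{17}{3}\right) \left(- \frac{523}{78}\right) = \frac{46}{9} \left(- \frac{523}{78}\right) = - \frac{12029}{351}$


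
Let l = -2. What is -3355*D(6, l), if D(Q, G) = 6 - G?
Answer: -26840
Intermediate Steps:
-3355*D(6, l) = -3355*(6 - 1*(-2)) = -3355*(6 + 2) = -3355*8 = -26840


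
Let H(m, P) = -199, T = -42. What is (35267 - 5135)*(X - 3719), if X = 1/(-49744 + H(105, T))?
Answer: -5596657958376/49943 ≈ -1.1206e+8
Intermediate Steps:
X = -1/49943 (X = 1/(-49744 - 199) = 1/(-49943) = -1/49943 ≈ -2.0023e-5)
(35267 - 5135)*(X - 3719) = (35267 - 5135)*(-1/49943 - 3719) = 30132*(-185738018/49943) = -5596657958376/49943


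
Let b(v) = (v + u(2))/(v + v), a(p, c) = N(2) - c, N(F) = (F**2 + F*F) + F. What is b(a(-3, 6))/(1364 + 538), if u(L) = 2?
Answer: 1/2536 ≈ 0.00039432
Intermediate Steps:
N(F) = F + 2*F**2 (N(F) = (F**2 + F**2) + F = 2*F**2 + F = F + 2*F**2)
a(p, c) = 10 - c (a(p, c) = 2*(1 + 2*2) - c = 2*(1 + 4) - c = 2*5 - c = 10 - c)
b(v) = (2 + v)/(2*v) (b(v) = (v + 2)/(v + v) = (2 + v)/((2*v)) = (2 + v)*(1/(2*v)) = (2 + v)/(2*v))
b(a(-3, 6))/(1364 + 538) = ((2 + (10 - 1*6))/(2*(10 - 1*6)))/(1364 + 538) = ((2 + (10 - 6))/(2*(10 - 6)))/1902 = ((1/2)*(2 + 4)/4)*(1/1902) = ((1/2)*(1/4)*6)*(1/1902) = (3/4)*(1/1902) = 1/2536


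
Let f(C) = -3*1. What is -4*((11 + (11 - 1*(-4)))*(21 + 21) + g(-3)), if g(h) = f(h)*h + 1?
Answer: -4408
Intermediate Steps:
f(C) = -3
g(h) = 1 - 3*h (g(h) = -3*h + 1 = 1 - 3*h)
-4*((11 + (11 - 1*(-4)))*(21 + 21) + g(-3)) = -4*((11 + (11 - 1*(-4)))*(21 + 21) + (1 - 3*(-3))) = -4*((11 + (11 + 4))*42 + (1 + 9)) = -4*((11 + 15)*42 + 10) = -4*(26*42 + 10) = -4*(1092 + 10) = -4*1102 = -4408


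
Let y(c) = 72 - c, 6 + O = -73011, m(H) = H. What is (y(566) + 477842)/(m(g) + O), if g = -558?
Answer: -159116/24525 ≈ -6.4879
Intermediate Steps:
O = -73017 (O = -6 - 73011 = -73017)
(y(566) + 477842)/(m(g) + O) = ((72 - 1*566) + 477842)/(-558 - 73017) = ((72 - 566) + 477842)/(-73575) = (-494 + 477842)*(-1/73575) = 477348*(-1/73575) = -159116/24525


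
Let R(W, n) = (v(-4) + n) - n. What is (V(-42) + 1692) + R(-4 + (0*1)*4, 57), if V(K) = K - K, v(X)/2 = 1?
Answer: 1694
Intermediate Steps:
v(X) = 2 (v(X) = 2*1 = 2)
R(W, n) = 2 (R(W, n) = (2 + n) - n = 2)
V(K) = 0
(V(-42) + 1692) + R(-4 + (0*1)*4, 57) = (0 + 1692) + 2 = 1692 + 2 = 1694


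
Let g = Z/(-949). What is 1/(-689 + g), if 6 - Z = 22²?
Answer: -949/653383 ≈ -0.0014524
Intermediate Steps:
Z = -478 (Z = 6 - 1*22² = 6 - 1*484 = 6 - 484 = -478)
g = 478/949 (g = -478/(-949) = -478*(-1/949) = 478/949 ≈ 0.50369)
1/(-689 + g) = 1/(-689 + 478/949) = 1/(-653383/949) = -949/653383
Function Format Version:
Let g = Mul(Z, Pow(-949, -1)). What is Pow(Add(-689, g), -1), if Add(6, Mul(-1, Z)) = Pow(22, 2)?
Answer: Rational(-949, 653383) ≈ -0.0014524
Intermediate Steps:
Z = -478 (Z = Add(6, Mul(-1, Pow(22, 2))) = Add(6, Mul(-1, 484)) = Add(6, -484) = -478)
g = Rational(478, 949) (g = Mul(-478, Pow(-949, -1)) = Mul(-478, Rational(-1, 949)) = Rational(478, 949) ≈ 0.50369)
Pow(Add(-689, g), -1) = Pow(Add(-689, Rational(478, 949)), -1) = Pow(Rational(-653383, 949), -1) = Rational(-949, 653383)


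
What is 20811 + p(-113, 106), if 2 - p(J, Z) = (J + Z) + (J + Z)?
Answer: 20827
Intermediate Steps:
p(J, Z) = 2 - 2*J - 2*Z (p(J, Z) = 2 - ((J + Z) + (J + Z)) = 2 - (2*J + 2*Z) = 2 + (-2*J - 2*Z) = 2 - 2*J - 2*Z)
20811 + p(-113, 106) = 20811 + (2 - 2*(-113) - 2*106) = 20811 + (2 + 226 - 212) = 20811 + 16 = 20827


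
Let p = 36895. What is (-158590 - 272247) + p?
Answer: -393942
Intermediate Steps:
(-158590 - 272247) + p = (-158590 - 272247) + 36895 = -430837 + 36895 = -393942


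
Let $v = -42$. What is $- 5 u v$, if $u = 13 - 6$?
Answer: $1470$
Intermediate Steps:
$u = 7$
$- 5 u v = \left(-5\right) 7 \left(-42\right) = \left(-35\right) \left(-42\right) = 1470$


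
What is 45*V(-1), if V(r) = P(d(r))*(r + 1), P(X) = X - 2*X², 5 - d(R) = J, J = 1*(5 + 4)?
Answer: 0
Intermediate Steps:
J = 9 (J = 1*9 = 9)
d(R) = -4 (d(R) = 5 - 1*9 = 5 - 9 = -4)
V(r) = -36 - 36*r (V(r) = (-4*(1 - 2*(-4)))*(r + 1) = (-4*(1 + 8))*(1 + r) = (-4*9)*(1 + r) = -36*(1 + r) = -36 - 36*r)
45*V(-1) = 45*(-36 - 36*(-1)) = 45*(-36 + 36) = 45*0 = 0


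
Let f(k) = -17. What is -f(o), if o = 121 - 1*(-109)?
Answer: 17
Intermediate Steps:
o = 230 (o = 121 + 109 = 230)
-f(o) = -1*(-17) = 17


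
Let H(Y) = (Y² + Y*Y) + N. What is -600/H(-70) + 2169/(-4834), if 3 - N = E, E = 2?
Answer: -8052923/15792678 ≈ -0.50992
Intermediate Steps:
N = 1 (N = 3 - 1*2 = 3 - 2 = 1)
H(Y) = 1 + 2*Y² (H(Y) = (Y² + Y*Y) + 1 = (Y² + Y²) + 1 = 2*Y² + 1 = 1 + 2*Y²)
-600/H(-70) + 2169/(-4834) = -600/(1 + 2*(-70)²) + 2169/(-4834) = -600/(1 + 2*4900) + 2169*(-1/4834) = -600/(1 + 9800) - 2169/4834 = -600/9801 - 2169/4834 = -600*1/9801 - 2169/4834 = -200/3267 - 2169/4834 = -8052923/15792678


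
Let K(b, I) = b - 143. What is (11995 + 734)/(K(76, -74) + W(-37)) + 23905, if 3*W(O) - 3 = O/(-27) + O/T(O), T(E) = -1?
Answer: 101999501/4310 ≈ 23666.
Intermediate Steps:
K(b, I) = -143 + b
W(O) = 1 - 28*O/81 (W(O) = 1 + (O/(-27) + O/(-1))/3 = 1 + (O*(-1/27) + O*(-1))/3 = 1 + (-O/27 - O)/3 = 1 + (-28*O/27)/3 = 1 - 28*O/81)
(11995 + 734)/(K(76, -74) + W(-37)) + 23905 = (11995 + 734)/((-143 + 76) + (1 - 28/81*(-37))) + 23905 = 12729/(-67 + (1 + 1036/81)) + 23905 = 12729/(-67 + 1117/81) + 23905 = 12729/(-4310/81) + 23905 = 12729*(-81/4310) + 23905 = -1031049/4310 + 23905 = 101999501/4310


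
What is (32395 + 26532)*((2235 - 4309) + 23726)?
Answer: 1275887404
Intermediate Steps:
(32395 + 26532)*((2235 - 4309) + 23726) = 58927*(-2074 + 23726) = 58927*21652 = 1275887404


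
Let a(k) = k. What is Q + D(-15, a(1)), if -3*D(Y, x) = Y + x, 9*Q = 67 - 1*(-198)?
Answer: 307/9 ≈ 34.111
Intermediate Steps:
Q = 265/9 (Q = (67 - 1*(-198))/9 = (67 + 198)/9 = (1/9)*265 = 265/9 ≈ 29.444)
D(Y, x) = -Y/3 - x/3 (D(Y, x) = -(Y + x)/3 = -Y/3 - x/3)
Q + D(-15, a(1)) = 265/9 + (-1/3*(-15) - 1/3*1) = 265/9 + (5 - 1/3) = 265/9 + 14/3 = 307/9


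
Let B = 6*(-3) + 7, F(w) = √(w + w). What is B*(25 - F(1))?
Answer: -275 + 11*√2 ≈ -259.44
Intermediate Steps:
F(w) = √2*√w (F(w) = √(2*w) = √2*√w)
B = -11 (B = -18 + 7 = -11)
B*(25 - F(1)) = -11*(25 - √2*√1) = -11*(25 - √2) = -275 + 11*√2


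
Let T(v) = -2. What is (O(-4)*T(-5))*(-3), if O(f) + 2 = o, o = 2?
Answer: 0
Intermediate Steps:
O(f) = 0 (O(f) = -2 + 2 = 0)
(O(-4)*T(-5))*(-3) = (0*(-2))*(-3) = 0*(-3) = 0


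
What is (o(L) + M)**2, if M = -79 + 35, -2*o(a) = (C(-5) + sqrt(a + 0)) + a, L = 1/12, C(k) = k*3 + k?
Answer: 667501/576 + 817*sqrt(3)/144 ≈ 1168.7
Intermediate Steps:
C(k) = 4*k (C(k) = 3*k + k = 4*k)
L = 1/12 ≈ 0.083333
o(a) = 10 - a/2 - sqrt(a)/2 (o(a) = -((4*(-5) + sqrt(a + 0)) + a)/2 = -((-20 + sqrt(a)) + a)/2 = -(-20 + a + sqrt(a))/2 = 10 - a/2 - sqrt(a)/2)
M = -44
(o(L) + M)**2 = ((10 - 1/2*1/12 - sqrt(3)/12) - 44)**2 = ((10 - 1/24 - sqrt(3)/12) - 44)**2 = ((239/24 - sqrt(3)/12) - 44)**2 = (-817/24 - sqrt(3)/12)**2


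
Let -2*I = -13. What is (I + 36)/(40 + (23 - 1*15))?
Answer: 85/96 ≈ 0.88542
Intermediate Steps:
I = 13/2 (I = -½*(-13) = 13/2 ≈ 6.5000)
(I + 36)/(40 + (23 - 1*15)) = (13/2 + 36)/(40 + (23 - 1*15)) = (85/2)/(40 + (23 - 15)) = (85/2)/(40 + 8) = (85/2)/48 = (1/48)*(85/2) = 85/96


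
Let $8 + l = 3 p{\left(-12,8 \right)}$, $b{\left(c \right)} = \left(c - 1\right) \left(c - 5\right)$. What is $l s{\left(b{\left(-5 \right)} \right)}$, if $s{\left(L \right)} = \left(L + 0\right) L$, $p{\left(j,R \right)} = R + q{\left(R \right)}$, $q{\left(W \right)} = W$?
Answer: $144000$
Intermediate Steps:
$p{\left(j,R \right)} = 2 R$ ($p{\left(j,R \right)} = R + R = 2 R$)
$b{\left(c \right)} = \left(-1 + c\right) \left(-5 + c\right)$
$s{\left(L \right)} = L^{2}$ ($s{\left(L \right)} = L L = L^{2}$)
$l = 40$ ($l = -8 + 3 \cdot 2 \cdot 8 = -8 + 3 \cdot 16 = -8 + 48 = 40$)
$l s{\left(b{\left(-5 \right)} \right)} = 40 \left(5 + \left(-5\right)^{2} - -30\right)^{2} = 40 \left(5 + 25 + 30\right)^{2} = 40 \cdot 60^{2} = 40 \cdot 3600 = 144000$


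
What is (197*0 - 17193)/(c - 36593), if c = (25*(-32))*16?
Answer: 17193/49393 ≈ 0.34809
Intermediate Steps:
c = -12800 (c = -800*16 = -12800)
(197*0 - 17193)/(c - 36593) = (197*0 - 17193)/(-12800 - 36593) = (0 - 17193)/(-49393) = -17193*(-1/49393) = 17193/49393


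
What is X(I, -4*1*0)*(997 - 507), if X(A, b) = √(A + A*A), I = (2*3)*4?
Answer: 4900*√6 ≈ 12003.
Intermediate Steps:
I = 24 (I = 6*4 = 24)
X(A, b) = √(A + A²)
X(I, -4*1*0)*(997 - 507) = √(24*(1 + 24))*(997 - 507) = √(24*25)*490 = √600*490 = (10*√6)*490 = 4900*√6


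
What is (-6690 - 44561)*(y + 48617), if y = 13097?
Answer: -3162904214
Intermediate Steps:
(-6690 - 44561)*(y + 48617) = (-6690 - 44561)*(13097 + 48617) = -51251*61714 = -3162904214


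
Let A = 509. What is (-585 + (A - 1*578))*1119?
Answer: -731826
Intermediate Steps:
(-585 + (A - 1*578))*1119 = (-585 + (509 - 1*578))*1119 = (-585 + (509 - 578))*1119 = (-585 - 69)*1119 = -654*1119 = -731826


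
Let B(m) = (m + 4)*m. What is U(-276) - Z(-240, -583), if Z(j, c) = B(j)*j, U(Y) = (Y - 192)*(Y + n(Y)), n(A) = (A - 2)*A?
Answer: -22185936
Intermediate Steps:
B(m) = m*(4 + m) (B(m) = (4 + m)*m = m*(4 + m))
n(A) = A*(-2 + A) (n(A) = (-2 + A)*A = A*(-2 + A))
U(Y) = (-192 + Y)*(Y + Y*(-2 + Y)) (U(Y) = (Y - 192)*(Y + Y*(-2 + Y)) = (-192 + Y)*(Y + Y*(-2 + Y)))
Z(j, c) = j²*(4 + j) (Z(j, c) = (j*(4 + j))*j = j²*(4 + j))
U(-276) - Z(-240, -583) = -276*(192 + (-276)² - 193*(-276)) - (-240)²*(4 - 240) = -276*(192 + 76176 + 53268) - 57600*(-236) = -276*129636 - 1*(-13593600) = -35779536 + 13593600 = -22185936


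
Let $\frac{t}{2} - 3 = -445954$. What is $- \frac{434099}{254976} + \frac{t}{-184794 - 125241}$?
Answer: $\frac{2812961239}{2395499520} \approx 1.1743$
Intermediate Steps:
$t = -891902$ ($t = 6 + 2 \left(-445954\right) = 6 - 891908 = -891902$)
$- \frac{434099}{254976} + \frac{t}{-184794 - 125241} = - \frac{434099}{254976} - \frac{891902}{-184794 - 125241} = \left(-434099\right) \frac{1}{254976} - \frac{891902}{-310035} = - \frac{434099}{254976} - - \frac{81082}{28185} = - \frac{434099}{254976} + \frac{81082}{28185} = \frac{2812961239}{2395499520}$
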